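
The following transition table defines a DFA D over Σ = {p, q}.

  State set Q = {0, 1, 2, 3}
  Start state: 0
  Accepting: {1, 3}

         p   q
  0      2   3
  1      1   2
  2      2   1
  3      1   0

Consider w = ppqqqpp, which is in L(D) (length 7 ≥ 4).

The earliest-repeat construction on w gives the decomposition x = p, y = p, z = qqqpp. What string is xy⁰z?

pqqqpp

xy⁰z = xz = p·qqqpp = pqqqpp.
Reading y = p takes D from 2 back to 2, so after x the machine is still in 2, and z then leads to the accepting state 1. Hence pqqqpp ∈ L(D).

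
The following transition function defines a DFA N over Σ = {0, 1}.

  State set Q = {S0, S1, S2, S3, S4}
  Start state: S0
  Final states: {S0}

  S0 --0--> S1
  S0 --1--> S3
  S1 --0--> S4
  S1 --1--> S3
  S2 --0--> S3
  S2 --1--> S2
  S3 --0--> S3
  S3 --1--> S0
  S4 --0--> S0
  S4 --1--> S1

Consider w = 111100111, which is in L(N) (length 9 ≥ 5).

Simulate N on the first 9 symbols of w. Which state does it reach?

State sequence: S0 -1-> S3 -1-> S0 -1-> S3 -1-> S0 -0-> S1 -0-> S4 -1-> S1 -1-> S3 -1-> S0

After reading 9 characters, N is in state S0.
(This kind of state-tracing is the core of the pumping-lemma construction: with 5 states, pigeonhole forces a repeat within the first 5 steps.)

S0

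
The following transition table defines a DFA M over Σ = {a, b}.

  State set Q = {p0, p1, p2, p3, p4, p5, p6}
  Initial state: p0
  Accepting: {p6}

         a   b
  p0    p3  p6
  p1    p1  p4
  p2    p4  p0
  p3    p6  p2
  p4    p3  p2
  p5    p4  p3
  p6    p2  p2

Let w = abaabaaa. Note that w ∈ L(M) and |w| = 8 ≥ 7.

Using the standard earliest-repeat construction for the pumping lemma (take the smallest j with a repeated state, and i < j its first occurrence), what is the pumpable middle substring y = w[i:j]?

State sequence: p0 -a-> p3 -b-> p2 -a-> p4 -a-> p3 -b-> p2 -a-> p4 -a-> p3 -a-> p6
First repeat at step 4: p3 was already visited.

So i = 1, j = 4, giving x = w[0:1] = a, y = w[1:4] = baa, z = w[4:8] = baaa.
Check: |xy| = 4 ≤ 7 and |y| = 3 ≥ 1. Reading y takes M from p3 back to p3, so every xyⁱz is accepted.
The DFA has 7 states, so the proof of the pumping lemma guarantees a repeated state among the first 7+1 visited; the segment between the two visits is the pumpable y.

baa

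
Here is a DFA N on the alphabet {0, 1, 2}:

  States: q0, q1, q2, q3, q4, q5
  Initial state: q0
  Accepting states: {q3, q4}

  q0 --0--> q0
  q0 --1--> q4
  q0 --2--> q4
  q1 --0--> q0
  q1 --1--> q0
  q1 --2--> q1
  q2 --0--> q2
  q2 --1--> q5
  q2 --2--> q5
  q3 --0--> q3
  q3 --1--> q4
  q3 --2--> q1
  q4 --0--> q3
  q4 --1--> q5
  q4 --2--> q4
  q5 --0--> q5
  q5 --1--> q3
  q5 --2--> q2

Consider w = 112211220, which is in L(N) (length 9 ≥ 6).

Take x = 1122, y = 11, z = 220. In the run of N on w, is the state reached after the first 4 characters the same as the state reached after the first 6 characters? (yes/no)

State sequence: q0 -1-> q4 -1-> q5 -2-> q2 -2-> q5 -1-> q3 -1-> q4

After x (step 4): q5. After xy (step 6): q4.
They differ (q5 ≠ q4), so y is not a cycle from the state after x; this split is not the one the pumping-lemma construction produces, and pumping y need not keep the string in L(N).

no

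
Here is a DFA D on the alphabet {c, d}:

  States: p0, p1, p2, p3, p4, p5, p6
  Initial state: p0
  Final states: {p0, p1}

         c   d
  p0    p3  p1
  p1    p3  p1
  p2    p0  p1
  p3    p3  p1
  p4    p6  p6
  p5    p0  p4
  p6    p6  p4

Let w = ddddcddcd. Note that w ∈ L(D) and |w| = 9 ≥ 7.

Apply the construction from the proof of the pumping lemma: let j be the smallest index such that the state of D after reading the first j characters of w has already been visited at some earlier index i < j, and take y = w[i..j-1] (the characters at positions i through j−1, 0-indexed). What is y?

d

State sequence: p0 -d-> p1 -d-> p1 -d-> p1 -d-> p1 -c-> p3 -d-> p1 -d-> p1 -c-> p3 -d-> p1
First repeat at step 2: p1 was already visited.

So i = 1, j = 2, giving x = w[0:1] = d, y = w[1:2] = d, z = w[2:9] = ddcddcd.
Check: |xy| = 2 ≤ 7 and |y| = 1 ≥ 1. Reading y takes D from p1 back to p1, so every xyⁱz is accepted.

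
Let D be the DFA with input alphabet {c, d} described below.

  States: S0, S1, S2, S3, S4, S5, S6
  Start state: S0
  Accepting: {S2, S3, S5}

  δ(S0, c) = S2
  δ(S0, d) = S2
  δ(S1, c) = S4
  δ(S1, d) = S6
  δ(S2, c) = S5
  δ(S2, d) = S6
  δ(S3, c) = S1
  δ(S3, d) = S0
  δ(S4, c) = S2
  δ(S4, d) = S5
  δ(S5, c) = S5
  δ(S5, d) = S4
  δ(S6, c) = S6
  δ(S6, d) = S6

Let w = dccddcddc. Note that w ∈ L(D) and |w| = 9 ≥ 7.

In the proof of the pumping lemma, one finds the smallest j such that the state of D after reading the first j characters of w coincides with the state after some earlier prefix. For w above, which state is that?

S5

Run of D on w = d c c d d c d d c:
  step 0: S0  (start)
  step 1: S2  (read d: S0→S2)
  step 2: S5  (read c: S2→S5)
  step 3: S5  (read c: S5→S5)   ← first repeat (S5 seen earlier)
  step 4: S4  (read d: S5→S4)
  step 5: S5  (read d: S4→S5)
  step 6: S5  (read c: S5→S5)
  step 7: S4  (read d: S5→S4)
  step 8: S5  (read d: S4→S5)
  step 9: S5  (read c: S5→S5)

The earliest repeat is at step j = 3: D is in S5, which it already visited at step i = 2.
With |Q| = 7, pigeonhole forces a state repeat no later than step 7; the substring read between the first and second visits to that state can be pumped.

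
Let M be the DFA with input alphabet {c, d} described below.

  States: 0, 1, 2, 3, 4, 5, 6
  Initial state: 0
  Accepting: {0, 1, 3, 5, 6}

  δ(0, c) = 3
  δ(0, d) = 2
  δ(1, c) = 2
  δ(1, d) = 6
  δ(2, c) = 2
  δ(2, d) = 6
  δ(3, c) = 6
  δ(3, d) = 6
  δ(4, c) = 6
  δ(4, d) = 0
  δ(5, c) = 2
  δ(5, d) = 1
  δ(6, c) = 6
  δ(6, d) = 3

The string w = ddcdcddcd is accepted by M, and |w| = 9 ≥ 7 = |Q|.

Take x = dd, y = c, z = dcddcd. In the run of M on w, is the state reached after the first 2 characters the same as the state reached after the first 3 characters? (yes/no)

State sequence: 0 -d-> 2 -d-> 6 -c-> 6

After x (step 2): 6. After xy (step 3): 6.
They match, so y = c drives M around a cycle from 6 back to itself; pumping y any number of times keeps M in 6 before reading z, and xyⁱz ∈ L(M) for every i ≥ 0.

yes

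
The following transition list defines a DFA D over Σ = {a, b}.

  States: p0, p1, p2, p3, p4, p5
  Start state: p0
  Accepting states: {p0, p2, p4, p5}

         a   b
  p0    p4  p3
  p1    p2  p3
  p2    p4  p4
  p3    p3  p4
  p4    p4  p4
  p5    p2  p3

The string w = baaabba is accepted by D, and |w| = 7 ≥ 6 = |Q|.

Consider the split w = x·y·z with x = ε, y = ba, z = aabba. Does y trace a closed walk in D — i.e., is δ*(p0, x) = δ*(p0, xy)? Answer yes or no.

no

State sequence: p0 -b-> p3 -a-> p3

After x (step 0): p0. After xy (step 2): p3.
They differ (p0 ≠ p3), so y is not a cycle from the state after x; this split is not the one the pumping-lemma construction produces, and pumping y need not keep the string in L(D).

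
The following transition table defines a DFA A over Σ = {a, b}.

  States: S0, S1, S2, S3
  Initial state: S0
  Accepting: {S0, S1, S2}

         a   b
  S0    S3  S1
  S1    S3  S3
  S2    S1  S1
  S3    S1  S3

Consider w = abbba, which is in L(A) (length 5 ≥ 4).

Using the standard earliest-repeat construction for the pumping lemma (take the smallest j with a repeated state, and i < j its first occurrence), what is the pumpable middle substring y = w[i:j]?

State sequence: S0 -a-> S3 -b-> S3 -b-> S3 -b-> S3 -a-> S1
First repeat at step 2: S3 was already visited.

So i = 1, j = 2, giving x = w[0:1] = a, y = w[1:2] = b, z = w[2:5] = bba.
Check: |xy| = 2 ≤ 4 and |y| = 1 ≥ 1. Reading y takes A from S3 back to S3, so every xyⁱz is accepted.
Since A has 4 states, any run of length ≥ 4 visits 4+1 states, so by pigeonhole some state repeats within the first 4 steps — that repeat gives the pumpable loop.

b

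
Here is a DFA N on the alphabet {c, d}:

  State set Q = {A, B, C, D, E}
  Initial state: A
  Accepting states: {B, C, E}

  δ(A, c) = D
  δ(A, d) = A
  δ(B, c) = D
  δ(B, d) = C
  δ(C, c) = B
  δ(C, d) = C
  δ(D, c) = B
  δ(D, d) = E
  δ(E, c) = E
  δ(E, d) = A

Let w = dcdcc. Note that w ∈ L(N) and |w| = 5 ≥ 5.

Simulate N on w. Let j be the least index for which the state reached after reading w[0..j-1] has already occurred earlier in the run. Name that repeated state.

Run of N on w = d c d c c:
  step 0: A  (start)
  step 1: A  (read d: A→A)   ← first repeat (A seen earlier)
  step 2: D  (read c: A→D)
  step 3: E  (read d: D→E)
  step 4: E  (read c: E→E)
  step 5: E  (read c: E→E)

The earliest repeat is at step j = 1: N is in A, which it already visited at step i = 0.
Since N has 5 states, any run of length ≥ 5 visits 5+1 states, so by pigeonhole some state repeats within the first 5 steps — that repeat gives the pumpable loop.

A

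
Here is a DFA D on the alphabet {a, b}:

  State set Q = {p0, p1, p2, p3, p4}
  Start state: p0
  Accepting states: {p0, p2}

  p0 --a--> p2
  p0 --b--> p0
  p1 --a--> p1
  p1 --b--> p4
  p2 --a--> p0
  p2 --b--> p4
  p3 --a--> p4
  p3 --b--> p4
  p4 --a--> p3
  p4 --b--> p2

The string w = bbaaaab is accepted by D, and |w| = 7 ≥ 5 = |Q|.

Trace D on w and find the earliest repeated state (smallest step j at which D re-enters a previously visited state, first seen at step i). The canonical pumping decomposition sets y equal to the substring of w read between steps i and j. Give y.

b

Run of D on w = b b a a a a b:
  step 0: p0  (start)
  step 1: p0  (read b: p0→p0)   ← first repeat (p0 seen earlier)
  step 2: p0  (read b: p0→p0)
  step 3: p2  (read a: p0→p2)
  step 4: p0  (read a: p2→p0)
  step 5: p2  (read a: p0→p2)
  step 6: p0  (read a: p2→p0)
  step 7: p0  (read b: p0→p0)

So i = 0, j = 1, giving x = w[0:0] = ε, y = w[0:1] = b, z = w[1:7] = baaaab.
Check: |xy| = 1 ≤ 5 and |y| = 1 ≥ 1. Reading y takes D from p0 back to p0, so every xyⁱz is accepted.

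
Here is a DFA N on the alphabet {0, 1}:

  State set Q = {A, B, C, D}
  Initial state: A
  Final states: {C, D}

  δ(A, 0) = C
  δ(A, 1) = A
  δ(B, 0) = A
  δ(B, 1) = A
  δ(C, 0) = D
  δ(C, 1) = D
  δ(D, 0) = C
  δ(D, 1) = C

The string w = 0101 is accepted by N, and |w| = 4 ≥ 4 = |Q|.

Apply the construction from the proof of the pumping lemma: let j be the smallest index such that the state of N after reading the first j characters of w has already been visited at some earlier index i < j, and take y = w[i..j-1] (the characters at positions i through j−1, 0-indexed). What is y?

Run of N on w = 0 1 0 1:
  step 0: A  (start)
  step 1: C  (read 0: A→C)
  step 2: D  (read 1: C→D)
  step 3: C  (read 0: D→C)   ← first repeat (C seen earlier)
  step 4: D  (read 1: C→D)

So i = 1, j = 3, giving x = w[0:1] = 0, y = w[1:3] = 10, z = w[3:4] = 1.
Check: |xy| = 3 ≤ 4 and |y| = 2 ≥ 1. Reading y takes N from C back to C, so every xyⁱz is accepted.

10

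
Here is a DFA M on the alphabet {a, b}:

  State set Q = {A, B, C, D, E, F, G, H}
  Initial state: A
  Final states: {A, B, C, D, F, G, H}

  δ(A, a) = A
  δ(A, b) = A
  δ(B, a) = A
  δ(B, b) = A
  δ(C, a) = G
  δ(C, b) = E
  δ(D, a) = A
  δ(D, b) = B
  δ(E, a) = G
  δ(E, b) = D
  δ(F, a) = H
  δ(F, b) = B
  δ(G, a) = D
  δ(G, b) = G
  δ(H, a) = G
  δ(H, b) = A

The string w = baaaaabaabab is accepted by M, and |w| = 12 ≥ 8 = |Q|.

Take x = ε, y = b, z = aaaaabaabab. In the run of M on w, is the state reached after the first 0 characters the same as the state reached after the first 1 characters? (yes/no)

State sequence: A -b-> A

After x (step 0): A. After xy (step 1): A.
They match, so y = b drives M around a cycle from A back to itself; pumping y any number of times keeps M in A before reading z, and xyⁱz ∈ L(M) for every i ≥ 0.

yes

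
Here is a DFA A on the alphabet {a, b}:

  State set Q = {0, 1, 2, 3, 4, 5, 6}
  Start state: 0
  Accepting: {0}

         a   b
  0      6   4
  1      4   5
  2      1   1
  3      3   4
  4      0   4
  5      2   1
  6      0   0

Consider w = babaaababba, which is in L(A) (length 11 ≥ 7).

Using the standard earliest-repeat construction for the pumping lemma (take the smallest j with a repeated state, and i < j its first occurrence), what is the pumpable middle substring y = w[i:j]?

ba

State sequence: 0 -b-> 4 -a-> 0 -b-> 4 -a-> 0 -a-> 6 -a-> 0 -b-> 4 -a-> 0 -b-> 4 -b-> 4 -a-> 0
First repeat at step 2: 0 was already visited.

So i = 0, j = 2, giving x = w[0:0] = ε, y = w[0:2] = ba, z = w[2:11] = baaababba.
Check: |xy| = 2 ≤ 7 and |y| = 2 ≥ 1. Reading y takes A from 0 back to 0, so every xyⁱz is accepted.
With |Q| = 7, pigeonhole forces a state repeat no later than step 7; the substring read between the first and second visits to that state can be pumped.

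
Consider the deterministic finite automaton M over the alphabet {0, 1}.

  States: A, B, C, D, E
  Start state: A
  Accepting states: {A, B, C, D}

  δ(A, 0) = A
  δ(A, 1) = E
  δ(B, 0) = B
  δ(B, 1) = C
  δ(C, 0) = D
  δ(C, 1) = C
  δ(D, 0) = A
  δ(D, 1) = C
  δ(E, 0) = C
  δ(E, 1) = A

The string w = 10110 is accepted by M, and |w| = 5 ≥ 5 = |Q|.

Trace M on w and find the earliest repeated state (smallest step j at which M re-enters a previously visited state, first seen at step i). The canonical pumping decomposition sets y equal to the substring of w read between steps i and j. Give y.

1

Run of M on w = 1 0 1 1 0:
  step 0: A  (start)
  step 1: E  (read 1: A→E)
  step 2: C  (read 0: E→C)
  step 3: C  (read 1: C→C)   ← first repeat (C seen earlier)
  step 4: C  (read 1: C→C)
  step 5: D  (read 0: C→D)

So i = 2, j = 3, giving x = w[0:2] = 10, y = w[2:3] = 1, z = w[3:5] = 10.
Check: |xy| = 3 ≤ 5 and |y| = 1 ≥ 1. Reading y takes M from C back to C, so every xyⁱz is accepted.
The DFA has 5 states, so the proof of the pumping lemma guarantees a repeated state among the first 5+1 visited; the segment between the two visits is the pumpable y.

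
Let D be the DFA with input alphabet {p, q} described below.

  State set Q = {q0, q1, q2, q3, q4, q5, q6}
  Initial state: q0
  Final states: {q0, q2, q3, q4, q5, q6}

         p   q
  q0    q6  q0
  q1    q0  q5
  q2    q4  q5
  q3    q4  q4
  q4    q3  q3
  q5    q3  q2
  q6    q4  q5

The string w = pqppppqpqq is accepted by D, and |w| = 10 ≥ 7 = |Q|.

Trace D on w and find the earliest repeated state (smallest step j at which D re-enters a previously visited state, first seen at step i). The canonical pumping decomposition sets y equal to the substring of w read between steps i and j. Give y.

Run of D on w = p q p p p p q p q q:
  step 0: q0  (start)
  step 1: q6  (read p: q0→q6)
  step 2: q5  (read q: q6→q5)
  step 3: q3  (read p: q5→q3)
  step 4: q4  (read p: q3→q4)
  step 5: q3  (read p: q4→q3)   ← first repeat (q3 seen earlier)
  step 6: q4  (read p: q3→q4)
  step 7: q3  (read q: q4→q3)
  step 8: q4  (read p: q3→q4)
  step 9: q3  (read q: q4→q3)
  step 10: q4  (read q: q3→q4)

So i = 3, j = 5, giving x = w[0:3] = pqp, y = w[3:5] = pp, z = w[5:10] = pqpqq.
Check: |xy| = 5 ≤ 7 and |y| = 2 ≥ 1. Reading y takes D from q3 back to q3, so every xyⁱz is accepted.

pp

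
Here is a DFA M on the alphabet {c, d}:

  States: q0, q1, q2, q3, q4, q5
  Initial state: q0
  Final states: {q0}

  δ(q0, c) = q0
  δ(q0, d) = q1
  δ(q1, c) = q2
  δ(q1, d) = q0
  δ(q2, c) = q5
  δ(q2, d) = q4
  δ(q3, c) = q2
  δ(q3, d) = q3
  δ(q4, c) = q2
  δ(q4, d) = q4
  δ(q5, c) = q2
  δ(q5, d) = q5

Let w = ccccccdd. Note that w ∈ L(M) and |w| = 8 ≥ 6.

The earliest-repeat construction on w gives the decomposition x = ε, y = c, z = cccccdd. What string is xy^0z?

cccccdd

xy⁰z = xz = ε·cccccdd = cccccdd.
Reading y = c takes M from q0 back to q0, so after x the machine is still in q0, and z then leads to the accepting state q0. Hence cccccdd ∈ L(M).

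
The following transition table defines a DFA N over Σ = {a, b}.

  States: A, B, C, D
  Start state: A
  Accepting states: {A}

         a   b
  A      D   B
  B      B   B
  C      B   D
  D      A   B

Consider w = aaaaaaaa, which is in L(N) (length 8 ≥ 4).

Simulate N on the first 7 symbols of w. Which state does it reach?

D

Run of N on the first 7 characters of w = a a a a a a a:
  step 0: A  (start)
  step 1: D  (read a: A→D)
  step 2: A  (read a: D→A)
  step 3: D  (read a: A→D)
  step 4: A  (read a: D→A)
  step 5: D  (read a: A→D)
  step 6: A  (read a: D→A)
  step 7: D  (read a: A→D)

After reading 7 characters, N is in state D.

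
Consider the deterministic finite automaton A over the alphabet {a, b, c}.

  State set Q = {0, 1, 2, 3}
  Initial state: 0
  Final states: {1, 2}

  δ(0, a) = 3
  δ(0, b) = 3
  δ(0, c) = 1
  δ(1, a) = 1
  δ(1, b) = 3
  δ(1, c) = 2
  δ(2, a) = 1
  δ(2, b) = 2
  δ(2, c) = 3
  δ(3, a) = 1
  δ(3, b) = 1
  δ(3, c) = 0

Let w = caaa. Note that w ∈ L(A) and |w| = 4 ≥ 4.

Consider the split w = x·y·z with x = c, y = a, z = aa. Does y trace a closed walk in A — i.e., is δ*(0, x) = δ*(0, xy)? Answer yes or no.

State sequence: 0 -c-> 1 -a-> 1

After x (step 1): 1. After xy (step 2): 1.
They match, so y = a drives A around a cycle from 1 back to itself; pumping y any number of times keeps A in 1 before reading z, and xyⁱz ∈ L(A) for every i ≥ 0.

yes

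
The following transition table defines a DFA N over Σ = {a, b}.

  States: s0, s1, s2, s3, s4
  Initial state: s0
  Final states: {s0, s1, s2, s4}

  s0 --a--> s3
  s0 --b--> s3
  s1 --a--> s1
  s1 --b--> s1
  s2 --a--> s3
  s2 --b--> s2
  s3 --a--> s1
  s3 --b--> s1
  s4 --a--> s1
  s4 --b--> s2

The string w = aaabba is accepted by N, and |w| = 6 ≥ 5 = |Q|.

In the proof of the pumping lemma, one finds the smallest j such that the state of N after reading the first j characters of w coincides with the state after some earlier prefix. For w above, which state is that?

s1

Run of N on w = a a a b b a:
  step 0: s0  (start)
  step 1: s3  (read a: s0→s3)
  step 2: s1  (read a: s3→s1)
  step 3: s1  (read a: s1→s1)   ← first repeat (s1 seen earlier)
  step 4: s1  (read b: s1→s1)
  step 5: s1  (read b: s1→s1)
  step 6: s1  (read a: s1→s1)

The earliest repeat is at step j = 3: N is in s1, which it already visited at step i = 2.
With |Q| = 5, pigeonhole forces a state repeat no later than step 5; the substring read between the first and second visits to that state can be pumped.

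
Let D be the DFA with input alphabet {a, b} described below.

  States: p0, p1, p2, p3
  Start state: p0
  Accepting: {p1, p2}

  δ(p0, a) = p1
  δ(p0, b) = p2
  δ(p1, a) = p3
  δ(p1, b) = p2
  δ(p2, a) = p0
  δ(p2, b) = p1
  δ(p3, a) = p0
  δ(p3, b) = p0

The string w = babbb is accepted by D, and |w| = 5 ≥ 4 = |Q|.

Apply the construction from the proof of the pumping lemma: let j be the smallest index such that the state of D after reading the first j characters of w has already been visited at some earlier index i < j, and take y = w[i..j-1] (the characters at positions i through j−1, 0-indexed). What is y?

ba

State sequence: p0 -b-> p2 -a-> p0 -b-> p2 -b-> p1 -b-> p2
First repeat at step 2: p0 was already visited.

So i = 0, j = 2, giving x = w[0:0] = ε, y = w[0:2] = ba, z = w[2:5] = bbb.
Check: |xy| = 2 ≤ 4 and |y| = 2 ≥ 1. Reading y takes D from p0 back to p0, so every xyⁱz is accepted.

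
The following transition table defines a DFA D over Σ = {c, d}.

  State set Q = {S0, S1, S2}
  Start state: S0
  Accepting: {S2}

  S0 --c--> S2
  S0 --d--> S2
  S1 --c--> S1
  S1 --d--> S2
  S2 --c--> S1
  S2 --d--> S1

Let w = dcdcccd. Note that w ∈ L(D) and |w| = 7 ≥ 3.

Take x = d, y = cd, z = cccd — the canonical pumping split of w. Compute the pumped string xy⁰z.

xy⁰z = xz = d·cccd = dcccd.
Reading y = cd takes D from S2 back to S2, so after x the machine is still in S2, and z then leads to the accepting state S2. Hence dcccd ∈ L(D).

dcccd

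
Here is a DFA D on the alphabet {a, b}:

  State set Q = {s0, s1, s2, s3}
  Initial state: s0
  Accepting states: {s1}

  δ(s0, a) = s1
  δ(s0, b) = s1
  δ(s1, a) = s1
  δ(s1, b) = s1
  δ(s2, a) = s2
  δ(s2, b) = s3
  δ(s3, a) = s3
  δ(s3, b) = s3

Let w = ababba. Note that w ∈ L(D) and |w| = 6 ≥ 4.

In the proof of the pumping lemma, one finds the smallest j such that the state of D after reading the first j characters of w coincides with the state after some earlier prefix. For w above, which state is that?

Run of D on w = a b a b b a:
  step 0: s0  (start)
  step 1: s1  (read a: s0→s1)
  step 2: s1  (read b: s1→s1)   ← first repeat (s1 seen earlier)
  step 3: s1  (read a: s1→s1)
  step 4: s1  (read b: s1→s1)
  step 5: s1  (read b: s1→s1)
  step 6: s1  (read a: s1→s1)

The earliest repeat is at step j = 2: D is in s1, which it already visited at step i = 1.

s1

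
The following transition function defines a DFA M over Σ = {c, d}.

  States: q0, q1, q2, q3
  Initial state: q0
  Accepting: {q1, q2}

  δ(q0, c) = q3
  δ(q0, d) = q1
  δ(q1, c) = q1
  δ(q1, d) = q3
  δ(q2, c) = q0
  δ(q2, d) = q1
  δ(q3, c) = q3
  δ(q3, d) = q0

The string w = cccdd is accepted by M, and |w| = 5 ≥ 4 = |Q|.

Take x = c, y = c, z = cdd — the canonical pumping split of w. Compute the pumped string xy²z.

ccccdd

xy^2z = c·c·c·cdd = ccccdd.
Reading y = c takes M from q3 back to q3, so after x·y·y the machine is still in q3, and z then leads to the accepting state q1. Hence ccccdd ∈ L(M).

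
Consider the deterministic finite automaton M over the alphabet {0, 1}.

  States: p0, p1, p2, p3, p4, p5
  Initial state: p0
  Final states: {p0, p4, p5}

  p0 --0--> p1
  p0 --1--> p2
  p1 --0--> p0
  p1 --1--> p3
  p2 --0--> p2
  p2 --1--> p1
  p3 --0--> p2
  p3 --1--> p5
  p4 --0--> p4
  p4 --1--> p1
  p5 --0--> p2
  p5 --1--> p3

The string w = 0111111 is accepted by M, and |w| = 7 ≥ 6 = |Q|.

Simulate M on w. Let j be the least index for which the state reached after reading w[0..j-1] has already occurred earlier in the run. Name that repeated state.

p3

State sequence: p0 -0-> p1 -1-> p3 -1-> p5 -1-> p3 -1-> p5 -1-> p3 -1-> p5
First repeat at step 4: p3 was already visited.

The earliest repeat is at step j = 4: M is in p3, which it already visited at step i = 2.
Since M has 6 states, any run of length ≥ 6 visits 6+1 states, so by pigeonhole some state repeats within the first 6 steps — that repeat gives the pumpable loop.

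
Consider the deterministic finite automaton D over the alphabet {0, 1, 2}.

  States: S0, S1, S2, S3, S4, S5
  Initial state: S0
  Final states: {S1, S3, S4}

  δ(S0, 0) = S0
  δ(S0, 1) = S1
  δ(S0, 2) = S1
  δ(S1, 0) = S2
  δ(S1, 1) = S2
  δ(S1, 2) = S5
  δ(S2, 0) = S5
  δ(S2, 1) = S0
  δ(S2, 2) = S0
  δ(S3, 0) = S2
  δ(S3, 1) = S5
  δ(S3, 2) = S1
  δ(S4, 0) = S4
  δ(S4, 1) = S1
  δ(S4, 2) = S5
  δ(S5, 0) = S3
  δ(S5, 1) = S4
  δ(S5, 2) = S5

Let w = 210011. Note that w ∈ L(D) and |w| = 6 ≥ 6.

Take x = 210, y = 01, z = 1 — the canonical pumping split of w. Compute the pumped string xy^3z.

xy^3z = 210·01·01·01·1 = 2100101011.
Reading y = 01 takes D from S5 back to S5, so after x·y·y·y the machine is still in S5, and z then leads to the accepting state S4. Hence 2100101011 ∈ L(D).

2100101011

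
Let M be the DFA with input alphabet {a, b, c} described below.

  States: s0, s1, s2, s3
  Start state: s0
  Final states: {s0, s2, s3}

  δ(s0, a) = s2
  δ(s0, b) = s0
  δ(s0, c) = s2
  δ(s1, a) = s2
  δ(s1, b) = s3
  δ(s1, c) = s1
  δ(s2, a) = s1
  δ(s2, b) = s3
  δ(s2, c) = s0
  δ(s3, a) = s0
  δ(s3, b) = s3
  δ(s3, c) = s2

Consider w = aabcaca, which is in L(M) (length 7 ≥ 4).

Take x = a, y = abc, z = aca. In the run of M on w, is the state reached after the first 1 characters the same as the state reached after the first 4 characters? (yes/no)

yes

Run of M on the first 4 characters of w = a a b c:
  step 0: s0  (start)
  step 1: s2  (read a: s0→s2)
  step 2: s1  (read a: s2→s1)
  step 3: s3  (read b: s1→s3)
  step 4: s2  (read c: s3→s2)

After x (step 1): s2. After xy (step 4): s2.
They match, so y = abc drives M around a cycle from s2 back to itself; pumping y any number of times keeps M in s2 before reading z, and xyⁱz ∈ L(M) for every i ≥ 0.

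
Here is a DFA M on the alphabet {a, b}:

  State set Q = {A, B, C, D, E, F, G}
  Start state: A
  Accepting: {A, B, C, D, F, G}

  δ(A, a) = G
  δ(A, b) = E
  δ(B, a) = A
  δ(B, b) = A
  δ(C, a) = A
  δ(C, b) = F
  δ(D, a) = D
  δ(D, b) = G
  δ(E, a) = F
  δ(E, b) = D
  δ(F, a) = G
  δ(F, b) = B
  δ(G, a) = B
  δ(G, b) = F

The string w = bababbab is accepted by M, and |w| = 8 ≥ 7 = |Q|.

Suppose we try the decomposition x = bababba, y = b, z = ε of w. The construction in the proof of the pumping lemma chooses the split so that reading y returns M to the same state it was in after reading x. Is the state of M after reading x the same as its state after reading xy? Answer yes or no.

no

State sequence: A -b-> E -a-> F -b-> B -a-> A -b-> E -b-> D -a-> D -b-> G

After x (step 7): D. After xy (step 8): G.
They differ (D ≠ G), so y is not a cycle from the state after x; this split is not the one the pumping-lemma construction produces, and pumping y need not keep the string in L(M).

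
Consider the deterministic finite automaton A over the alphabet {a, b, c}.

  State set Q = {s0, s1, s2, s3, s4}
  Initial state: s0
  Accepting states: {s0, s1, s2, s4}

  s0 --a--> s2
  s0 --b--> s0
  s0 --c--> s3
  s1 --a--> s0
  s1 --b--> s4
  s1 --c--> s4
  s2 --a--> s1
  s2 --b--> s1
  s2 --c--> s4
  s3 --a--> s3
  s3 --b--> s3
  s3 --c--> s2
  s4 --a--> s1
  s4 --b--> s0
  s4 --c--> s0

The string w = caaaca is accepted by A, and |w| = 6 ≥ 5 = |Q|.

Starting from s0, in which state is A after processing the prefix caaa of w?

State sequence: s0 -c-> s3 -a-> s3 -a-> s3 -a-> s3

After reading 4 characters, A is in state s3.

s3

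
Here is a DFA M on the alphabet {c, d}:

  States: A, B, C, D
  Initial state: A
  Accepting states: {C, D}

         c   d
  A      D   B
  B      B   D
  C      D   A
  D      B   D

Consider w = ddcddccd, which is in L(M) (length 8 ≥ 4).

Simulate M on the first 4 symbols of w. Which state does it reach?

Run of M on the first 4 characters of w = d d c d:
  step 0: A  (start)
  step 1: B  (read d: A→B)
  step 2: D  (read d: B→D)
  step 3: B  (read c: D→B)
  step 4: D  (read d: B→D)

After reading 4 characters, M is in state D.
(This kind of state-tracing is the core of the pumping-lemma construction: with 4 states, pigeonhole forces a repeat within the first 4 steps.)

D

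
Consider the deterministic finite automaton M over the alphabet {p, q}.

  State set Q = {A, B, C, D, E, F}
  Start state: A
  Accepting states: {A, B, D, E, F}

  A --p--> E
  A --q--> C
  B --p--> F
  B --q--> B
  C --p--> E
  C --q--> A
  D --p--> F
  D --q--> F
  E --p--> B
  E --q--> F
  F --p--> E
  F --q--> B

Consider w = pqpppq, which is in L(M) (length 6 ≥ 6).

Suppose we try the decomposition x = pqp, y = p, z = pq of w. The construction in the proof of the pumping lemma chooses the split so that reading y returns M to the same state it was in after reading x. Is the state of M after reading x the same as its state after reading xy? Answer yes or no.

State sequence: A -p-> E -q-> F -p-> E -p-> B

After x (step 3): E. After xy (step 4): B.
They differ (E ≠ B), so y is not a cycle from the state after x; this split is not the one the pumping-lemma construction produces, and pumping y need not keep the string in L(M).

no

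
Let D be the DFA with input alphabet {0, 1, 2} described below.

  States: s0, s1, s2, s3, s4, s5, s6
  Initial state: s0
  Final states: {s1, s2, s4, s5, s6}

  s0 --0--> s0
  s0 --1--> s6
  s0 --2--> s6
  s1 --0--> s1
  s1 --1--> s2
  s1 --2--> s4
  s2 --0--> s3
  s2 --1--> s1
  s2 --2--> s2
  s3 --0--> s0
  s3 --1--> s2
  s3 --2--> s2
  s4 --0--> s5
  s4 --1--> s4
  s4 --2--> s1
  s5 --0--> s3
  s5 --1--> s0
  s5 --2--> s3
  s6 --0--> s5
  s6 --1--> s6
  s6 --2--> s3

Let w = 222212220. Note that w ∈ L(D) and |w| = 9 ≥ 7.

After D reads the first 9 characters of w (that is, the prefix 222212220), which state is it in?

s5

State sequence: s0 -2-> s6 -2-> s3 -2-> s2 -2-> s2 -1-> s1 -2-> s4 -2-> s1 -2-> s4 -0-> s5

After reading 9 characters, D is in state s5.
(This kind of state-tracing is the core of the pumping-lemma construction: with 7 states, pigeonhole forces a repeat within the first 7 steps.)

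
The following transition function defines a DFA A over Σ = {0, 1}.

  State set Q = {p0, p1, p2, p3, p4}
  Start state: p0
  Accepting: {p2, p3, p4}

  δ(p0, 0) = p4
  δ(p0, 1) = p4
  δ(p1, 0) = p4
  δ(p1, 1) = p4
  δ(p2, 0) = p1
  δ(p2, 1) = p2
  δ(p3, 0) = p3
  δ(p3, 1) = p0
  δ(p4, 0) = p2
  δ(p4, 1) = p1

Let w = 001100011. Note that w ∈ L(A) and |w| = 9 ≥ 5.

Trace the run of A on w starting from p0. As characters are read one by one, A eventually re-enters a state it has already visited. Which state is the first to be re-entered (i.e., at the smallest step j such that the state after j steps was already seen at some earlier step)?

Run of A on w = 0 0 1 1 0 0 0 1 1:
  step 0: p0  (start)
  step 1: p4  (read 0: p0→p4)
  step 2: p2  (read 0: p4→p2)
  step 3: p2  (read 1: p2→p2)   ← first repeat (p2 seen earlier)
  step 4: p2  (read 1: p2→p2)
  step 5: p1  (read 0: p2→p1)
  step 6: p4  (read 0: p1→p4)
  step 7: p2  (read 0: p4→p2)
  step 8: p2  (read 1: p2→p2)
  step 9: p2  (read 1: p2→p2)

The earliest repeat is at step j = 3: A is in p2, which it already visited at step i = 2.
The DFA has 5 states, so the proof of the pumping lemma guarantees a repeated state among the first 5+1 visited; the segment between the two visits is the pumpable y.

p2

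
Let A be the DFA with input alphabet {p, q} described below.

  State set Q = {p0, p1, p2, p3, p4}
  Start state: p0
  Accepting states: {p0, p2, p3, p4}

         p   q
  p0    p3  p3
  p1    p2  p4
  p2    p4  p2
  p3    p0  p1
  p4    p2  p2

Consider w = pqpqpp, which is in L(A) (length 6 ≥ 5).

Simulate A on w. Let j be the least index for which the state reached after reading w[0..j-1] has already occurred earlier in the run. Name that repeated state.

Run of A on w = p q p q p p:
  step 0: p0  (start)
  step 1: p3  (read p: p0→p3)
  step 2: p1  (read q: p3→p1)
  step 3: p2  (read p: p1→p2)
  step 4: p2  (read q: p2→p2)   ← first repeat (p2 seen earlier)
  step 5: p4  (read p: p2→p4)
  step 6: p2  (read p: p4→p2)

The earliest repeat is at step j = 4: A is in p2, which it already visited at step i = 3.
Pumping length from the standard proof: p = 5 (the number of states). The repeated state found above gives |xy| = j ≤ 5 and |y| = j − i ≥ 1.

p2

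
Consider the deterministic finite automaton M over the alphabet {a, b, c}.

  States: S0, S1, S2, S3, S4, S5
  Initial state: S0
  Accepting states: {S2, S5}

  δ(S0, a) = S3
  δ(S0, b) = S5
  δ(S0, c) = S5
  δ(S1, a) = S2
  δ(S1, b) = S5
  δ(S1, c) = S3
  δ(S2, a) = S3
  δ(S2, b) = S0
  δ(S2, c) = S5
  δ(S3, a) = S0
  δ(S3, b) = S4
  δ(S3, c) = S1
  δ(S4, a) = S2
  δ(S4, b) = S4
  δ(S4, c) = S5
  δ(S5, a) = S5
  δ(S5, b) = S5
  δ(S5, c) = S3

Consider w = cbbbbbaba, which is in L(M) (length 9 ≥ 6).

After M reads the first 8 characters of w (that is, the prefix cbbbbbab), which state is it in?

S5

State sequence: S0 -c-> S5 -b-> S5 -b-> S5 -b-> S5 -b-> S5 -b-> S5 -a-> S5 -b-> S5

After reading 8 characters, M is in state S5.
(This kind of state-tracing is the core of the pumping-lemma construction: with 6 states, pigeonhole forces a repeat within the first 6 steps.)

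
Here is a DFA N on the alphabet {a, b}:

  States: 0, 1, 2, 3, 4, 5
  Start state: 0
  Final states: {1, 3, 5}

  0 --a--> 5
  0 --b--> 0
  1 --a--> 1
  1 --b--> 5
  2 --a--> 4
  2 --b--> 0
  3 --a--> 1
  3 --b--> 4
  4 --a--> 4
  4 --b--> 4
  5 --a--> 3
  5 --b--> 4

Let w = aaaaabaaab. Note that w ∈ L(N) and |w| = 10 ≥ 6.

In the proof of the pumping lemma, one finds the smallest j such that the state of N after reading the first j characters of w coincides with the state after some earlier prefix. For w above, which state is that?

State sequence: 0 -a-> 5 -a-> 3 -a-> 1 -a-> 1 -a-> 1 -b-> 5 -a-> 3 -a-> 1 -a-> 1 -b-> 5
First repeat at step 4: 1 was already visited.

The earliest repeat is at step j = 4: N is in 1, which it already visited at step i = 3.

1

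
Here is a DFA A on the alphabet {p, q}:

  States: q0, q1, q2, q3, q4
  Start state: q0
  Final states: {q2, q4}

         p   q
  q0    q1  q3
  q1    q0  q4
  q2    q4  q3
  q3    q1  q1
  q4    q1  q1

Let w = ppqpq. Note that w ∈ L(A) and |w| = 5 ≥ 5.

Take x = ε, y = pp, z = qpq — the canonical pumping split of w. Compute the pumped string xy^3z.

xy^3z = ε·pp·pp·pp·qpq = ppppppqpq.
Reading y = pp takes A from q0 back to q0, so after x·y·y·y the machine is still in q0, and z then leads to the accepting state q4. Hence ppppppqpq ∈ L(A).

ppppppqpq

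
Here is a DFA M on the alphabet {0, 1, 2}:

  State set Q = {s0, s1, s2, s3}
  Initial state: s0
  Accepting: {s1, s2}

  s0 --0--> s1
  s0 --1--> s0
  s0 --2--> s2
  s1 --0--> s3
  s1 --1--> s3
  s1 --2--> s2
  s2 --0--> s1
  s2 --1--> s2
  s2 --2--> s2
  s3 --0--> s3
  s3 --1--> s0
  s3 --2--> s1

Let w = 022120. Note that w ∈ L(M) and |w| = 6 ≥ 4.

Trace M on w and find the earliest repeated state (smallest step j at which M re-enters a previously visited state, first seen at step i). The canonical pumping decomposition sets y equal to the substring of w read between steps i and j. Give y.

2

State sequence: s0 -0-> s1 -2-> s2 -2-> s2 -1-> s2 -2-> s2 -0-> s1
First repeat at step 3: s2 was already visited.

So i = 2, j = 3, giving x = w[0:2] = 02, y = w[2:3] = 2, z = w[3:6] = 120.
Check: |xy| = 3 ≤ 4 and |y| = 1 ≥ 1. Reading y takes M from s2 back to s2, so every xyⁱz is accepted.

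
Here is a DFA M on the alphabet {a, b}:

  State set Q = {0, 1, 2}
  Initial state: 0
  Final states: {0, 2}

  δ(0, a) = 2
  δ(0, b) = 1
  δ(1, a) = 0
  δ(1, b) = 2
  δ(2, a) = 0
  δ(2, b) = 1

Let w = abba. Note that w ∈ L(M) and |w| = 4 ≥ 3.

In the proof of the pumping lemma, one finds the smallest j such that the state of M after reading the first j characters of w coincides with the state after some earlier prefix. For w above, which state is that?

State sequence: 0 -a-> 2 -b-> 1 -b-> 2 -a-> 0
First repeat at step 3: 2 was already visited.

The earliest repeat is at step j = 3: M is in 2, which it already visited at step i = 1.

2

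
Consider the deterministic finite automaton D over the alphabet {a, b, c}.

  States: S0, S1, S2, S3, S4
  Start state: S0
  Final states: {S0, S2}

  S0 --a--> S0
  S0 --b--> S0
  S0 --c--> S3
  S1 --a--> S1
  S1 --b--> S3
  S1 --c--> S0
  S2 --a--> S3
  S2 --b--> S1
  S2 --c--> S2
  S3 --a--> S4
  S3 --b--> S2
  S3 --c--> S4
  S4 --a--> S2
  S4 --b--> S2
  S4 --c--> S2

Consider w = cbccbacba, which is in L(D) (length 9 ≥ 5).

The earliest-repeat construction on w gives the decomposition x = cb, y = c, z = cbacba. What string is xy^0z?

cbcbacba

xy⁰z = xz = cb·cbacba = cbcbacba.
Reading y = c takes D from S2 back to S2, so after x the machine is still in S2, and z then leads to the accepting state S0. Hence cbcbacba ∈ L(D).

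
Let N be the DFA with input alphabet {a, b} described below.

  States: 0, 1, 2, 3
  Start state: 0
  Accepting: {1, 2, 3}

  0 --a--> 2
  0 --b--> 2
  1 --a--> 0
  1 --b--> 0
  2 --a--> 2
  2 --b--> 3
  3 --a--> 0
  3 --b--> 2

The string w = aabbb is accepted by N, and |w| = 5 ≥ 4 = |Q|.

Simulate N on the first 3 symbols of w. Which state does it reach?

3

Run of N on the first 3 characters of w = a a b:
  step 0: 0  (start)
  step 1: 2  (read a: 0→2)
  step 2: 2  (read a: 2→2)
  step 3: 3  (read b: 2→3)

After reading 3 characters, N is in state 3.
(This kind of state-tracing is the core of the pumping-lemma construction: with 4 states, pigeonhole forces a repeat within the first 4 steps.)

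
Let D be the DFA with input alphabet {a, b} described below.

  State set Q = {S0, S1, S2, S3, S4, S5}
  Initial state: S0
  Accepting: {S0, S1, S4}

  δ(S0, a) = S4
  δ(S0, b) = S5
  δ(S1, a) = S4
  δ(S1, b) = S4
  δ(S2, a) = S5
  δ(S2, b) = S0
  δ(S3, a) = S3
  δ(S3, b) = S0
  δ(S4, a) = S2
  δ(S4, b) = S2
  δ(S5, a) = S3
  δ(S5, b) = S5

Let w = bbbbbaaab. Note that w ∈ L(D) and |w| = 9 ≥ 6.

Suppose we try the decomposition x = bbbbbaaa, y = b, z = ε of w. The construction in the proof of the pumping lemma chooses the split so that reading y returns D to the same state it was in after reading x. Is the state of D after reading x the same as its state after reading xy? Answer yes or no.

State sequence: S0 -b-> S5 -b-> S5 -b-> S5 -b-> S5 -b-> S5 -a-> S3 -a-> S3 -a-> S3 -b-> S0

After x (step 8): S3. After xy (step 9): S0.
They differ (S3 ≠ S0), so y is not a cycle from the state after x; this split is not the one the pumping-lemma construction produces, and pumping y need not keep the string in L(D).

no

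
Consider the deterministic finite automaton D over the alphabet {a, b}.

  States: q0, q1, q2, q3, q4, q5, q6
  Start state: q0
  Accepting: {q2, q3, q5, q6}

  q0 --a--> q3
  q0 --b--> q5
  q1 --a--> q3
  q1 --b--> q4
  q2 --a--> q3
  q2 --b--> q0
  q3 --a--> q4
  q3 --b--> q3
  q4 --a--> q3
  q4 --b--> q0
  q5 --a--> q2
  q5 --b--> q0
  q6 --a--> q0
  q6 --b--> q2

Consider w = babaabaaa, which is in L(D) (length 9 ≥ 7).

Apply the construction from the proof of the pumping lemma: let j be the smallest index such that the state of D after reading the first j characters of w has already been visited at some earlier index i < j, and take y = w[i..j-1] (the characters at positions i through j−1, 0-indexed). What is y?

bab

Run of D on w = b a b a a b a a a:
  step 0: q0  (start)
  step 1: q5  (read b: q0→q5)
  step 2: q2  (read a: q5→q2)
  step 3: q0  (read b: q2→q0)   ← first repeat (q0 seen earlier)
  step 4: q3  (read a: q0→q3)
  step 5: q4  (read a: q3→q4)
  step 6: q0  (read b: q4→q0)
  step 7: q3  (read a: q0→q3)
  step 8: q4  (read a: q3→q4)
  step 9: q3  (read a: q4→q3)

So i = 0, j = 3, giving x = w[0:0] = ε, y = w[0:3] = bab, z = w[3:9] = aabaaa.
Check: |xy| = 3 ≤ 7 and |y| = 3 ≥ 1. Reading y takes D from q0 back to q0, so every xyⁱz is accepted.
Pumping length from the standard proof: p = 7 (the number of states). The repeated state found above gives |xy| = j ≤ 7 and |y| = j − i ≥ 1.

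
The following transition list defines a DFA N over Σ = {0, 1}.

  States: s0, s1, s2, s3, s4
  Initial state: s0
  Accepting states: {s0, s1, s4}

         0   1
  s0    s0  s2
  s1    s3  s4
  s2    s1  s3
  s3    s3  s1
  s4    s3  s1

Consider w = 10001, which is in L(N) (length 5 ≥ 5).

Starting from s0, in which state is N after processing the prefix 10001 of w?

State sequence: s0 -1-> s2 -0-> s1 -0-> s3 -0-> s3 -1-> s1

After reading 5 characters, N is in state s1.

s1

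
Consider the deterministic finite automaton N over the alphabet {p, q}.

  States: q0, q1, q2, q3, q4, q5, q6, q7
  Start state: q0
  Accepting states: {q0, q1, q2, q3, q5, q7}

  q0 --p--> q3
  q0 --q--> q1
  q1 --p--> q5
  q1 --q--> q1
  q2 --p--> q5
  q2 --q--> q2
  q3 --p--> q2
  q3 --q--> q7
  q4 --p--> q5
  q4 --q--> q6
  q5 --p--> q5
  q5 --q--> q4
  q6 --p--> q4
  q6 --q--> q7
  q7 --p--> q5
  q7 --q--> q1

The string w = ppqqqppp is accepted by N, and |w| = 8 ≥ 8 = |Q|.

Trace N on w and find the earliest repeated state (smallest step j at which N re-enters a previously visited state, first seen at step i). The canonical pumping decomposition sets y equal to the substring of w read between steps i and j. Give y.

q

State sequence: q0 -p-> q3 -p-> q2 -q-> q2 -q-> q2 -q-> q2 -p-> q5 -p-> q5 -p-> q5
First repeat at step 3: q2 was already visited.

So i = 2, j = 3, giving x = w[0:2] = pp, y = w[2:3] = q, z = w[3:8] = qqppp.
Check: |xy| = 3 ≤ 8 and |y| = 1 ≥ 1. Reading y takes N from q2 back to q2, so every xyⁱz is accepted.
Pumping length from the standard proof: p = 8 (the number of states). The repeated state found above gives |xy| = j ≤ 8 and |y| = j − i ≥ 1.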